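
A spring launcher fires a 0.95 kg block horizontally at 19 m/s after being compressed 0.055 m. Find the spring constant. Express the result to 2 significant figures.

k = 110000 N/m

Energy stored in the spring equals the launch KE: ½kx² = ½mv²
k = mv²/x² = (0.95)(19)²/(0.055)² = 113372 N/m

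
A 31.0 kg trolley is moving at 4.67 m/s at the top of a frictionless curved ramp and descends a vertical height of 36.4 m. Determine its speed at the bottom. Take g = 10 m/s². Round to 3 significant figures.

v = 27.4 m/s

Equating total energy at the two states: ½mv₀² + mgh = ½mv²
The mass cancels from both sides.
v² = v₀² + 2gh = (4.67)² + 2(10)(36.4) = 749.81
v = √749.81 = 27.38 m/s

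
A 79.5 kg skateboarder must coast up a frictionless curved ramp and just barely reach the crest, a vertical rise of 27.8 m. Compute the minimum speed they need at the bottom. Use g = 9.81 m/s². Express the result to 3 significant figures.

v = 23.4 m/s

At the top they are momentarily at rest, so all KE converts to PE: ½mv² = mgh
v = √(2gh) = √(2 × 9.81 × 27.8) = 23.35 m/s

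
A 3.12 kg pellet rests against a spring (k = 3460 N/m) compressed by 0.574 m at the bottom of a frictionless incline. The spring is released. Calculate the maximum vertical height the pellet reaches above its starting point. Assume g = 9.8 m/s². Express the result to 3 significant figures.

h = 18.6 m

All spring PE becomes gravitational PE at the highest point: ½kx² = mgh
h = kx²/(2mg) = (3460)(0.574)²/(2 × 3.12 × 9.8) = 18.64 m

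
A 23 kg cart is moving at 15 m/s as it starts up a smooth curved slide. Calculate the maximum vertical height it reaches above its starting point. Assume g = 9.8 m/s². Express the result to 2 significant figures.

h = 11 m

Setting KE at the bottom equal to PE gained: ½mv² = mgh
h = v²/(2g) = 15²/(2 × 9.8) = 11.48 m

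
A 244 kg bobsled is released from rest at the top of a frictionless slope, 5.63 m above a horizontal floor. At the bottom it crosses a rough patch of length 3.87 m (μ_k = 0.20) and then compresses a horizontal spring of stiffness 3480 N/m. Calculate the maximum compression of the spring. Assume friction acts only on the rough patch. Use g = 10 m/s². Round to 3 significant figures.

Initial energy: E₁ = mgh = (244)(10)(5.63) = 13737 J
Friction removes W_f = μ_k mg d = (0.20)(244)(10)(3.87) = 1889 J
Energy reaching the spring: E = 13737 − 1889 = 11849 J
At max compression ½kx² = E ⇒ x = √(2E/k) = √(2 × 11849/3480) = 2.610 m

x = 2.61 m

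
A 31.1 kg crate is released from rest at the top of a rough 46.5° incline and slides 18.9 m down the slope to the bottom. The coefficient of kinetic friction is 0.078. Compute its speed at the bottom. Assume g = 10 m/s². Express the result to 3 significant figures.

Energy: mgh = ½mv² + W_f, with h = L sinθ and W_f = μ_k (mg cosθ) L
mgh = mgL sinθ = (31.1)(10)(18.9)sin46.5° = 4263.7 J
W_f = μ_k mg cosθ · L = (0.078)(31.1)(10)cos46.5°·18.9 = 315.6 J
½mv² = 4263.7 − 315.6 = 3948.1 J
v = √(2 × 3948.1/31.1) = 15.93 m/s

v = 15.9 m/s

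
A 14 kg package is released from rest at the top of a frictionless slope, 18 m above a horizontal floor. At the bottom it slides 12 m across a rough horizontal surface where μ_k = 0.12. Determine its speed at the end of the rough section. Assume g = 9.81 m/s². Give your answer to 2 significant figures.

Energy at the top = energy at the end + work done against friction:
mgh = ½mv² + μ_k m g d
W_f = μ_k mg d = (0.12)(14)(9.81)(12) = 197.8 J
½mv² = mgh − W_f = 2472.1 − 197.8 = 2274.4 J
v = √(2 × 2274.4/14) = 18.03 m/s

v = 18 m/s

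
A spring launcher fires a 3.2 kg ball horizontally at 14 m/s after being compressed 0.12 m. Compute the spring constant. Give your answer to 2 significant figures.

k = 44000 N/m

½kx² = ½mv²
k = mv²/x² = (3.2)(14)²/(0.12)² = 43556 N/m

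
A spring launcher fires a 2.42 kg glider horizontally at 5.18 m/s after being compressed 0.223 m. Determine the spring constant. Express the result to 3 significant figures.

k = 1310 N/m

Spring PE at full compression equals KE at release: ½kx² = ½mv²
k = mv²/x² = (2.42)(5.18)²/(0.223)² = 1306 N/m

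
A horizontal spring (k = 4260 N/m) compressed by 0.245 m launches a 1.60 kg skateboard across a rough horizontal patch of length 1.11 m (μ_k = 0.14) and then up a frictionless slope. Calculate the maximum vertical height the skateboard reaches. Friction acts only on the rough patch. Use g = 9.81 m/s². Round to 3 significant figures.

Spring energy: E₀ = ½kx² = ½(4260)(0.245)² = 127.85 J
Friction: W_f = μ_k mg d = (0.14)(1.60)(9.81)(1.11) = 2.439 J
Energy at base of ramp: E = 127.85 − 2.439 = 125.41 J
At max height all remaining energy is PE: mgh = E ⇒ h = E/(mg) = 125.41/(1.60 × 9.81) = 7.990 m

h = 7.99 m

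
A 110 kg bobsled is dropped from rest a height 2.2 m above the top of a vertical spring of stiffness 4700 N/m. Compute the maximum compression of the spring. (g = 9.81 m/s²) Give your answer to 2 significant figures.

x = 1.3 m

Let x be the compression. The total drop is H + x, and the bobsled is instantaneously at rest at max compression, so energy conservation gives:
mg(H + x) = ½kx²
½(4700)x² − (110)(9.81)x − (110)(9.81)(2.2) = 0
2350x² − 1079x − 2374 = 0
x = [1079 + √(1.164e+06 + 2.2316e+07)]/(2 × 2350) = 1.261 m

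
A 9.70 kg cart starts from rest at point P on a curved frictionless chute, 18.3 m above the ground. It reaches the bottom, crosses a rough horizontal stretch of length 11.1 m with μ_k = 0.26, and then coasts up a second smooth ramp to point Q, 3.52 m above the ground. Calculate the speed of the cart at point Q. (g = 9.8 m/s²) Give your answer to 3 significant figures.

v = 15.3 m/s

Energy at P: mgh₁ = (9.70)(9.8)(18.3) = 1739.6 J
Friction loss: W_f = μ_k mg d = 274.3 J
At Q: ½mv² + mgh₂ = mgh₁ − W_f
½mv² = 1739.6 − 274.3 − 334.61 = 1130.6 J
v = √(2 × 1130.6/9.70) = 15.27 m/s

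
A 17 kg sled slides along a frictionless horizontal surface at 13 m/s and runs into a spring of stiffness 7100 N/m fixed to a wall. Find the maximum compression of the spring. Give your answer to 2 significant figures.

x = 0.64 m

At max compression the sled is momentarily at rest: ½mv² = ½kx²
x = v√(m/k) = 13 × √(17/7100) = 0.6361 m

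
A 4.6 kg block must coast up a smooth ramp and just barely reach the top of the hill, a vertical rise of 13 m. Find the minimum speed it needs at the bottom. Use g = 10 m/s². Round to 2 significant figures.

v = 16 m/s

At the top it is momentarily at rest, so all KE converts to PE: ½mv² = mgh
v = √(2gh) = √(2 × 10 × 13) = 16.12 m/s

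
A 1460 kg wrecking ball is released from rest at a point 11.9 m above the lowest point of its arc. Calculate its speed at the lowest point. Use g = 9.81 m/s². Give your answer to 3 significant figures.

v = 15.3 m/s

Mechanical energy is conserved (no friction): mgh = ½mv²
The mass cancels from both sides.
v = √(2gh) = √(2 × 9.81 × 11.9) = √233.48 = 15.28 m/s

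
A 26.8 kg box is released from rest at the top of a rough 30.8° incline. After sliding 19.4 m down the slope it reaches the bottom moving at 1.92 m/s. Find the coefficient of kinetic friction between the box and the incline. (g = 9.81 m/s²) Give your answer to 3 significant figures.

The energy dissipated by friction is the PE lost minus the KE gained:
mgL sinθ = 2611.6 J; ½mv² = 49.398 J
W_f = 2611.6 − 49.398 = 2562 J
μ_k = W_f/(mg cosθ · L) = 2562/(225.8 × 19.4) = 0.5848

μ_k = 0.585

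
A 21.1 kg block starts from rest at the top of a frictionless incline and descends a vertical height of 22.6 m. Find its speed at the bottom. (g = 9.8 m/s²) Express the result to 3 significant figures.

Mechanical energy is conserved (no friction): mgh = ½mv²
v = √(2gh) = √(2 × 9.8 × 22.6) = √442.96 = 21.05 m/s

v = 21.0 m/s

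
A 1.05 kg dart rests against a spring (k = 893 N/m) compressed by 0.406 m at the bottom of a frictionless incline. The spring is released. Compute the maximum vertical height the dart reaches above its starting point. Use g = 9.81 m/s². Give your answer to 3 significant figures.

h = 7.15 m

All spring PE becomes gravitational PE at the highest point: ½kx² = mgh
h = kx²/(2mg) = (893)(0.406)²/(2 × 1.05 × 9.81) = 7.145 m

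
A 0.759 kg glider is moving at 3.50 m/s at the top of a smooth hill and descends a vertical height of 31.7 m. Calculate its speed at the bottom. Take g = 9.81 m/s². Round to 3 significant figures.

Mechanical energy is conserved (no friction): ½mv₀² + mgh = ½mv²
v² = v₀² + 2gh = (3.50)² + 2(9.81)(31.7) = 634.20
v = √634.20 = 25.18 m/s

v = 25.2 m/s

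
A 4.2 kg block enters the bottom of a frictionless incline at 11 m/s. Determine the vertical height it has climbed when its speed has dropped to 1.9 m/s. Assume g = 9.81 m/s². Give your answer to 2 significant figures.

Conservation of energy: ½mv₁² = ½mv₂² + mgh
h = (v₁² − v₂²)/(2g) = (11² − 1.9²)/(2 × 9.81) = 5.983 m

h = 6.0 m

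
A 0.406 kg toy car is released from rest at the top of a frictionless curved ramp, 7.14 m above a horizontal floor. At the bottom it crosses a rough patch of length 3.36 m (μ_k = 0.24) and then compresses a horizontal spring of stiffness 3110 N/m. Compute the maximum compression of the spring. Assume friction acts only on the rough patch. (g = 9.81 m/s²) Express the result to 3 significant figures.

Initial energy: E₁ = mgh = (0.406)(9.81)(7.14) = 28.438 J
Friction removes W_f = μ_k mg d = (0.24)(0.406)(9.81)(3.36) = 3.212 J
Energy reaching the spring: E = 28.438 − 3.212 = 25.226 J
At max compression ½kx² = E ⇒ x = √(2E/k) = √(2 × 25.226/3110) = 0.1274 m

x = 0.127 m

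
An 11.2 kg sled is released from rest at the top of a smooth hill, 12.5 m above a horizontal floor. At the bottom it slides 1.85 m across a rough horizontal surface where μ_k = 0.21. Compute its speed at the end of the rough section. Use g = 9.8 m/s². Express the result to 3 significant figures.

Energy bookkeeping (friction removes W_f = μ_k N d):
mgh = ½mv² + μ_k m g d
W_f = μ_k mg d = (0.21)(11.2)(9.8)(1.85) = 42.64 J
½mv² = mgh − W_f = 1372.0 − 42.64 = 1329.4 J
v = √(2 × 1329.4/11.2) = 15.41 m/s

v = 15.4 m/s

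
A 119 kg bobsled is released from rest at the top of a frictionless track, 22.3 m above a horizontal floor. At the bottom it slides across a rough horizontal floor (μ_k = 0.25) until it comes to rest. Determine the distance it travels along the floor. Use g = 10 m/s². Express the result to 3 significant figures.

d = 89.2 m

Energy bookkeeping (friction removes W_f = μ_k N d):
At rest all PE has been dissipated by friction: mgh = μ_k m g d
d = h/μ_k = 22.3/0.25 = 89.20 m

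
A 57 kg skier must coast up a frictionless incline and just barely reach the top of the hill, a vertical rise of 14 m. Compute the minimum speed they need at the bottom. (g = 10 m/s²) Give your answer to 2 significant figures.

v = 17 m/s

At the top they are momentarily at rest, so all KE converts to PE: ½mv² = mgh
v = √(2gh) = √(2 × 10 × 14) = 16.73 m/s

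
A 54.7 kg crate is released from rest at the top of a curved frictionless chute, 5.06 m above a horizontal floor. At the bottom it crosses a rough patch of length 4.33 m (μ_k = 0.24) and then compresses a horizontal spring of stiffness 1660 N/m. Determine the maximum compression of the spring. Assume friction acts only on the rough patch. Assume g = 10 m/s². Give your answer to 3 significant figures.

Initial energy: E₁ = mgh = (54.7)(10)(5.06) = 2767.8 J
Friction removes W_f = μ_k mg d = (0.24)(54.7)(10)(4.33) = 568.4 J
Energy reaching the spring: E = 2767.8 − 568.4 = 2199.4 J
At max compression ½kx² = E ⇒ x = √(2E/k) = √(2 × 2199.4/1660) = 1.628 m

x = 1.63 m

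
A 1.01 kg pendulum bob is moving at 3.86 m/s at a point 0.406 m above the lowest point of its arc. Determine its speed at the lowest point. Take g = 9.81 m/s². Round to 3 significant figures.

v = 4.78 m/s

Energy conservation between the two points: ½mv₀² + mgh = ½mv²
The mass cancels from both sides.
v² = v₀² + 2gh = (3.86)² + 2(9.81)(0.406) = 22.865
v = √22.865 = 4.782 m/s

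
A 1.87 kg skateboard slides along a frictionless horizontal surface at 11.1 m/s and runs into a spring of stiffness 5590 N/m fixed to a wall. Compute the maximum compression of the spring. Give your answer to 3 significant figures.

x = 0.203 m

At max compression the skateboard is momentarily at rest: ½mv² = ½kx²
x = v√(m/k) = 11.1 × √(1.87/5590) = 0.2030 m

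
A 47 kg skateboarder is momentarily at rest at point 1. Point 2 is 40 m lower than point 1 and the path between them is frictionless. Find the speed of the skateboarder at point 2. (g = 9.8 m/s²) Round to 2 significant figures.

v = 28 m/s

By conservation of mechanical energy, mgh = ½mv²
The mass cancels from both sides.
v = √(2gh) = √(2 × 9.8 × 40) = √784.00 = 28.00 m/s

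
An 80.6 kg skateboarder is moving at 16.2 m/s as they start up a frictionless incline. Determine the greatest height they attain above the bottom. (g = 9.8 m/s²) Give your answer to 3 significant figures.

Setting KE at the bottom equal to PE gained: ½mv² = mgh
h = v²/(2g) = 16.2²/(2 × 9.8) = 13.39 m

h = 13.4 m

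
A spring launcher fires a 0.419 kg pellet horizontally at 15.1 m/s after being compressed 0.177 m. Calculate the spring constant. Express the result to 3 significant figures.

k = 3050 N/m

Energy stored in the spring equals the launch KE: ½kx² = ½mv²
k = mv²/x² = (0.419)(15.1)²/(0.177)² = 3049 N/m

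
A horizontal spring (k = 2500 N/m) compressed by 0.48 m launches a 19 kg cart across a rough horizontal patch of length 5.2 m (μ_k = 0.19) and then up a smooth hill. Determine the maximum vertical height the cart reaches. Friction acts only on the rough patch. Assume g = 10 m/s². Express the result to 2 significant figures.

Spring energy: E₀ = ½kx² = ½(2500)(0.48)² = 288.00 J
Friction: W_f = μ_k mg d = (0.19)(19)(10)(5.2) = 187.7 J
Energy at base of ramp: E = 288.00 − 187.7 = 100.28 J
At max height all remaining energy is PE: mgh = E ⇒ h = E/(mg) = 100.28/(19 × 10) = 0.5278 m

h = 0.53 m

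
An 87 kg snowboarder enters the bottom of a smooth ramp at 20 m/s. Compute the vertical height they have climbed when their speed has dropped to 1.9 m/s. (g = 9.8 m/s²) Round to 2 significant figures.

h = 20 m

Conservation of energy: ½mv₁² = ½mv₂² + mgh
h = (v₁² − v₂²)/(2g) = (20² − 1.9²)/(2 × 9.8) = 20.22 m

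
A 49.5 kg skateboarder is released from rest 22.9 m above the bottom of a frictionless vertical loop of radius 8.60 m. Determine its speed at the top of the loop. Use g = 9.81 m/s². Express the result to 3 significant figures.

Energy conservation: mgh = ½mv_top² + mg(2r)
v_top² = 2g(h − 2r) = 2(9.81)(22.9 − 17.20) = 111.8
v_top = 10.58 m/s

v = 10.6 m/s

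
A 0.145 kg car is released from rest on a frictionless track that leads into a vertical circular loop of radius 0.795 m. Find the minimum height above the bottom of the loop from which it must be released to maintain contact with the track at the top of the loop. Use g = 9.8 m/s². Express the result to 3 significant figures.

h = 1.99 m

At the top, for minimum speed gravity alone supplies the centripetal force: mg = mv_top²/r ⇒ v_top² = gr = 7.791 m²/s²
Energy conservation from release height h to the top (height 2r): mgh = ½mv_top² + mg(2r)
h = v_top²/(2g) + 2r = r/2 + 2r = 5r/2 = 1.988 m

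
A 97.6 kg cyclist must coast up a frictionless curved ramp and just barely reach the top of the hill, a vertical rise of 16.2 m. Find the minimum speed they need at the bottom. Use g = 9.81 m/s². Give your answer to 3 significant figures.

v = 17.8 m/s

At the top they are momentarily at rest, so all KE converts to PE: ½mv² = mgh
v = √(2gh) = √(2 × 9.81 × 16.2) = 17.83 m/s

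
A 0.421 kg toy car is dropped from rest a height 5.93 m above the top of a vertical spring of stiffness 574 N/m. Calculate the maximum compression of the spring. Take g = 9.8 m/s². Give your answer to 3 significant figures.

x = 0.299 m

Measuring PE from the top of the relaxed spring, at max compression the car has dropped H + x with zero KE, so:
mg(H + x) = ½kx²
½(574)x² − (0.421)(9.8)x − (0.421)(9.8)(5.93) = 0
287.0x² − 4.126x − 24.47 = 0
x = [4.126 + √(17.02 + 28087)]/(2 × 287.0) = 0.2992 m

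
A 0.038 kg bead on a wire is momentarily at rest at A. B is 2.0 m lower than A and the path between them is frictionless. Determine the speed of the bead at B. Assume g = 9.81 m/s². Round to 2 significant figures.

v = 6.3 m/s

By conservation of mechanical energy, mgh = ½mv²
The mass cancels from both sides.
v = √(2gh) = √(2 × 9.81 × 2.0) = √39.240 = 6.264 m/s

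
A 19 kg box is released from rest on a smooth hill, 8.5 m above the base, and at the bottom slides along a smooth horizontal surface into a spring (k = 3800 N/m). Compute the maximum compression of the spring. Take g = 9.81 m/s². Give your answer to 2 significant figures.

Energy conservation (no friction) from release to max compression: mgh = ½kx²
x = √(2mgh/k) = √(2 × 19 × 9.81 × 8.5 / 3800) = 0.9132 m

x = 0.91 m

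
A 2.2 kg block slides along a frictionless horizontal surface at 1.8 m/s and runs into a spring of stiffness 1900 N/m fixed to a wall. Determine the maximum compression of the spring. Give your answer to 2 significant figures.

x = 0.061 m

Conservation of energy between contact and max compression: ½mv² = ½kx²
x = v√(m/k) = 1.8 × √(2.2/1900) = 0.06125 m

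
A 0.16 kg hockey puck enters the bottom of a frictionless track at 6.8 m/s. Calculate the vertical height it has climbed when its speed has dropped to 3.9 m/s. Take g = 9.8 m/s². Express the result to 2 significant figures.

h = 1.6 m

Conservation of energy: ½mv₁² = ½mv₂² + mgh
h = (v₁² − v₂²)/(2g) = (6.8² − 3.9²)/(2 × 9.8) = 1.583 m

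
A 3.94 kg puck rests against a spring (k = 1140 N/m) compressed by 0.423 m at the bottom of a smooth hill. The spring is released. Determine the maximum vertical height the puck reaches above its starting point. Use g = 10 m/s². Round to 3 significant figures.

Energy conservation from release to the highest point: ½kx² = mgh
h = kx²/(2mg) = (1140)(0.423)²/(2 × 3.94 × 10) = 2.589 m

h = 2.59 m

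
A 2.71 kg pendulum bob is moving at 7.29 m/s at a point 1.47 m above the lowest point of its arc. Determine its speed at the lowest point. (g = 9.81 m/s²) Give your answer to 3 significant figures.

v = 9.05 m/s

Equating total energy at the two states: ½mv₀² + mgh = ½mv²
The mass cancels from both sides.
v² = v₀² + 2gh = (7.29)² + 2(9.81)(1.47) = 81.986
v = √81.986 = 9.055 m/s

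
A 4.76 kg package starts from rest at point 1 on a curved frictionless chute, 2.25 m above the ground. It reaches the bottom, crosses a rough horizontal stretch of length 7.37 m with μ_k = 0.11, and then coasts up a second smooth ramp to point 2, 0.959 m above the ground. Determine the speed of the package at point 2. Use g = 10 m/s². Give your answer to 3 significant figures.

v = 3.10 m/s

Energy at 1: mgh₁ = (4.76)(10)(2.25) = 107.10 J
Friction loss: W_f = μ_k mg d = 38.59 J
At 2: ½mv² + mgh₂ = mgh₁ − W_f
½mv² = 107.10 − 38.59 − 45.648 = 22.862 J
v = √(2 × 22.862/4.76) = 3.099 m/s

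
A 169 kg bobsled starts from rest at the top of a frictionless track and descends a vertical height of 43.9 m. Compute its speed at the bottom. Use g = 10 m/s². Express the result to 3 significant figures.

v = 29.6 m/s

Equating total energy at the two states: mgh = ½mv²
v = √(2gh) = √(2 × 10 × 43.9) = √878.00 = 29.63 m/s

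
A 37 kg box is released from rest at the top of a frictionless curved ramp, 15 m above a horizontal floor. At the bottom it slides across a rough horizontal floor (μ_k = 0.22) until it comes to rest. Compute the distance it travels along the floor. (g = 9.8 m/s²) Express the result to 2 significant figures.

d = 68 m

Energy at the top = energy at the end + work done against friction:
At rest all PE has been dissipated by friction: mgh = μ_k m g d
d = h/μ_k = 15/0.22 = 68.18 m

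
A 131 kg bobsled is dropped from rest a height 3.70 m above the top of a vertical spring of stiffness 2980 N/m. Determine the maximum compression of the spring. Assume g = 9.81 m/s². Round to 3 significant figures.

Take the reference level at the top of the uncompressed spring. At max compression the bobsled has fallen H + x and is momentarily at rest:
mg(H + x) = ½kx²
½(2980)x² − (131)(9.81)x − (131)(9.81)(3.70) = 0
1490x² − 1285x − 4755 = 0
x = [1285 + √(1.652e+06 + 2.8339e+07)]/(2 × 1490) = 2.269 m

x = 2.27 m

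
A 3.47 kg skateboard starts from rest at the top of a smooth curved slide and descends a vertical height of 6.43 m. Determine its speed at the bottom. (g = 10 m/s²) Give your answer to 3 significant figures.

By conservation of mechanical energy, mgh = ½mv²
v = √(2gh) = √(2 × 10 × 6.43) = √128.60 = 11.34 m/s

v = 11.3 m/s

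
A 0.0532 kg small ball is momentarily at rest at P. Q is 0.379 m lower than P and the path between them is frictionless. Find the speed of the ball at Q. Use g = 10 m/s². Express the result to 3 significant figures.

Mechanical energy is conserved (no friction): mgh = ½mv²
v = √(2gh) = √(2 × 10 × 0.379) = √7.5800 = 2.753 m/s

v = 2.75 m/s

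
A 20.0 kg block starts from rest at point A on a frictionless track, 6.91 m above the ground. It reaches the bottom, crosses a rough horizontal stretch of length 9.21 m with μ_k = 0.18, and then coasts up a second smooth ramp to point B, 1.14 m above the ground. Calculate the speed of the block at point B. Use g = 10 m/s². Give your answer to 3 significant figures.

Energy at A: mgh₁ = (20.0)(10)(6.91) = 1382.0 J
Friction loss: W_f = μ_k mg d = 331.6 J
At B: ½mv² + mgh₂ = mgh₁ − W_f
½mv² = 1382.0 − 331.6 − 228.00 = 822.44 J
v = √(2 × 822.44/20.0) = 9.069 m/s

v = 9.07 m/s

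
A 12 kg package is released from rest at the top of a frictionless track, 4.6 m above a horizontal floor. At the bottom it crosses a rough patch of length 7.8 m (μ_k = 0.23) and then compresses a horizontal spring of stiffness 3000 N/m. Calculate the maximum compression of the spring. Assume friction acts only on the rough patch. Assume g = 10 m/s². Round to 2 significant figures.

x = 0.47 m

Initial energy: E₁ = mgh = (12)(10)(4.6) = 552.00 J
Friction removes W_f = μ_k mg d = (0.23)(12)(10)(7.8) = 215.3 J
Energy reaching the spring: E = 552.00 − 215.3 = 336.72 J
At max compression ½kx² = E ⇒ x = √(2E/k) = √(2 × 336.72/3000) = 0.4738 m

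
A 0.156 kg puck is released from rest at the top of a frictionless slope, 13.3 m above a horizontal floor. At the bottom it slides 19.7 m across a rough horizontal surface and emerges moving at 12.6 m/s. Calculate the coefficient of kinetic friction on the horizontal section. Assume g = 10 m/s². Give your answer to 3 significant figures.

μ_k = 0.272

Energy bookkeeping (friction removes W_f = μ_k N d):
mgh = ½mv² + μ_k m g d
mgh = 20.748 J; ½mv² = 12.383 J
W_f = 20.748 − 12.383 = 8.365 J
μ_k = W_f/(mg·d) = 8.365/(1.560 × 19.7) = 0.2722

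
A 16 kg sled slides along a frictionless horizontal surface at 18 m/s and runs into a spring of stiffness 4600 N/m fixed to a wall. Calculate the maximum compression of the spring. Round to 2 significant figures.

x = 1.1 m

At max compression the sled is momentarily at rest: ½mv² = ½kx²
x = v√(m/k) = 18 × √(16/4600) = 1.062 m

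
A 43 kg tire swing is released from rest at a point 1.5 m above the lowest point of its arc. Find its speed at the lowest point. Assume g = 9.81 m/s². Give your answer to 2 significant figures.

v = 5.4 m/s

By conservation of mechanical energy, mgh = ½mv²
v = √(2gh) = √(2 × 9.81 × 1.5) = √29.430 = 5.425 m/s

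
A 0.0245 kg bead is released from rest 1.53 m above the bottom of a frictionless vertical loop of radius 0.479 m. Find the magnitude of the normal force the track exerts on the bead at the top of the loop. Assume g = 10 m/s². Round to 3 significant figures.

N = 0.340 N

Energy from release to top (height 2r): mgh = ½mv_top² + mg(2r)
v_top² = 2g(h − 2r) = 2(10)(1.53 − 0.9580) = 11.440 m²/s²
At the top, both N and weight point toward the centre: N + mg = mv_top²/r
N = m(v_top²/r − g) = 0.0245(11.440/0.479 − 10) = 0.3401 N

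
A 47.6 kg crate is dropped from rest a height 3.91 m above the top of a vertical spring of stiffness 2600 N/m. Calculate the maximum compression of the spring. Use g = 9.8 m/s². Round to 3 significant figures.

Take the reference level at the top of the uncompressed spring. At max compression the crate has fallen H + x and is momentarily at rest:
mg(H + x) = ½kx²
½(2600)x² − (47.6)(9.8)x − (47.6)(9.8)(3.91) = 0
1300x² − 466.5x − 1824 = 0
x = [466.5 + √(217604 + 9.4845e+06)]/(2 × 1300) = 1.377 m

x = 1.38 m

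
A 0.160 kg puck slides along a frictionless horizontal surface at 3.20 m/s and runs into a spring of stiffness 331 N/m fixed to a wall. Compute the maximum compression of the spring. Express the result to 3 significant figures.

x = 0.0704 m

All KE is stored as spring PE at maximum compression: ½mv² = ½kx²
x = v√(m/k) = 3.20 × √(0.160/331) = 0.07036 m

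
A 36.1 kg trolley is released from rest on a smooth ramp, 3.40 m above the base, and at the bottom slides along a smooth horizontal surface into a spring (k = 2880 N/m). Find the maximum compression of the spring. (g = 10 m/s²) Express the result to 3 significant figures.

At max compression the trolley is momentarily at rest: mgh = ½kx²
x = √(2mgh/k) = √(2 × 36.1 × 10 × 3.40 / 2880) = 0.9232 m

x = 0.923 m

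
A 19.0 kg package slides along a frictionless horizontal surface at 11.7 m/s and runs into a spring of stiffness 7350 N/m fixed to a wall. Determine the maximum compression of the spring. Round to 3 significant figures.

Conservation of energy between contact and max compression: ½mv² = ½kx²
x = v√(m/k) = 11.7 × √(19.0/7350) = 0.5949 m

x = 0.595 m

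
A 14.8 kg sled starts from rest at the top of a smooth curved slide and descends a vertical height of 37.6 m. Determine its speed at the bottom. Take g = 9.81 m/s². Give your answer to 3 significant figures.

Mechanical energy is conserved (no friction): mgh = ½mv²
v = √(2gh) = √(2 × 9.81 × 37.6) = √737.71 = 27.16 m/s

v = 27.2 m/s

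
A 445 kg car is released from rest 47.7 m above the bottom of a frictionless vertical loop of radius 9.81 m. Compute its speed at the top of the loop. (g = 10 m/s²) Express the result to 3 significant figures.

Energy conservation: mgh = ½mv_top² + mg(2r)
v_top² = 2g(h − 2r) = 2(10)(47.7 − 19.62) = 561.6
v_top = 23.70 m/s

v = 23.7 m/s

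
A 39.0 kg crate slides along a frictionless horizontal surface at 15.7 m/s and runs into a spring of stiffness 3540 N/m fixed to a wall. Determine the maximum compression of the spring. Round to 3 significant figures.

x = 1.65 m

All KE is stored as spring PE at maximum compression: ½mv² = ½kx²
x = v√(m/k) = 15.7 × √(39.0/3540) = 1.648 m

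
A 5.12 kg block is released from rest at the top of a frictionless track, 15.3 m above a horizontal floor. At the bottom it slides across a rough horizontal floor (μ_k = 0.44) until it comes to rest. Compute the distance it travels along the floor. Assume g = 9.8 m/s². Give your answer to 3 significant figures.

Energy bookkeeping (friction removes W_f = μ_k N d):
At rest all PE has been dissipated by friction: mgh = μ_k m g d
d = h/μ_k = 15.3/0.44 = 34.77 m

d = 34.8 m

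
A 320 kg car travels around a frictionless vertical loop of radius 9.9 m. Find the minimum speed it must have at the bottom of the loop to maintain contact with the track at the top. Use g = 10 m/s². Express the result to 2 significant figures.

v = 22 m/s

At the top: mg = mv_top²/r ⇒ v_top² = gr = 99.00 m²/s²
Energy from bottom to top (height 2r): ½mv_bot² = ½mv_top² + mg(2r)
v_bot² = gr + 4gr = 5gr = 495.0
v_bot = √(5gr) = 22.25 m/s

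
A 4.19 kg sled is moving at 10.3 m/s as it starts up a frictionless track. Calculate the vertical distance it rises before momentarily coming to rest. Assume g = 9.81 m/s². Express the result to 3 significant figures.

By energy conservation, ½mv² = mgh
h = v²/(2g) = 10.3²/(2 × 9.81) = 5.407 m

h = 5.41 m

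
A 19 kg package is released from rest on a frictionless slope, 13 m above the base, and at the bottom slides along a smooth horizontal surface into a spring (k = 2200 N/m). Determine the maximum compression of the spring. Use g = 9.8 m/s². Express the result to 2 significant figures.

Gravitational PE at the top equals spring PE at max compression: mgh = ½kx²
x = √(2mgh/k) = √(2 × 19 × 9.8 × 13 / 2200) = 1.483 m

x = 1.5 m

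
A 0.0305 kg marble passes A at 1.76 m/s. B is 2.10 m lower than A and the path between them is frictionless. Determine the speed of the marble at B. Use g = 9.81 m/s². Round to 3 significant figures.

v = 6.66 m/s

By conservation of mechanical energy, ½mv₀² + mgh = ½mv²
The mass cancels from both sides.
v² = v₀² + 2gh = (1.76)² + 2(9.81)(2.10) = 44.300
v = √44.300 = 6.656 m/s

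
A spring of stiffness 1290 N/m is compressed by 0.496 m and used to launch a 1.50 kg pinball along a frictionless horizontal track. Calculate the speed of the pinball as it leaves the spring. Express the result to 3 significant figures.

Spring PE converts entirely to kinetic energy: ½kx² = ½mv²
v = x√(k/m) = 0.496 × √(1290/1.50) = 14.55 m/s

v = 14.5 m/s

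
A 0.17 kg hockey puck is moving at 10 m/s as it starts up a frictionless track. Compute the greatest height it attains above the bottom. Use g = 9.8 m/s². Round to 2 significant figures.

Setting KE at the bottom equal to PE gained: ½mv² = mgh
h = v²/(2g) = 10²/(2 × 9.8) = 5.102 m

h = 5.1 m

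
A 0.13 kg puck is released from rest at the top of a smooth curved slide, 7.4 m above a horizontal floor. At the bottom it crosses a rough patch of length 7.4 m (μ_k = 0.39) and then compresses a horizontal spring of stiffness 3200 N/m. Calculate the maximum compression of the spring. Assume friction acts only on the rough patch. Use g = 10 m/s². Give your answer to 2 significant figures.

Initial energy: E₁ = mgh = (0.13)(10)(7.4) = 9.6200 J
Friction removes W_f = μ_k mg d = (0.39)(0.13)(10)(7.4) = 3.752 J
Energy reaching the spring: E = 9.6200 − 3.752 = 5.8682 J
At max compression ½kx² = E ⇒ x = √(2E/k) = √(2 × 5.8682/3200) = 0.06056 m

x = 0.061 m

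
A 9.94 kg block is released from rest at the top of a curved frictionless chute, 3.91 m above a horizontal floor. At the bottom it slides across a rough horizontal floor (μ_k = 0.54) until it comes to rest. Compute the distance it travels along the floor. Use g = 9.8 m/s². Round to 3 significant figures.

Applying the work–energy principle:
At rest all PE has been dissipated by friction: mgh = μ_k m g d
d = h/μ_k = 3.91/0.54 = 7.241 m

d = 7.24 m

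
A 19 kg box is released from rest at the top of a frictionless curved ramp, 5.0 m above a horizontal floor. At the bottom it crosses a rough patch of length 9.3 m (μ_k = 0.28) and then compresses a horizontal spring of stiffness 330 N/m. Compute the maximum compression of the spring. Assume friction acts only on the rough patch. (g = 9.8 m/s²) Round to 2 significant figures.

Initial energy: E₁ = mgh = (19)(9.8)(5.0) = 931.00 J
Friction removes W_f = μ_k mg d = (0.28)(19)(9.8)(9.3) = 484.9 J
Energy reaching the spring: E = 931.00 − 484.9 = 446.14 J
At max compression ½kx² = E ⇒ x = √(2E/k) = √(2 × 446.14/330) = 1.644 m

x = 1.6 m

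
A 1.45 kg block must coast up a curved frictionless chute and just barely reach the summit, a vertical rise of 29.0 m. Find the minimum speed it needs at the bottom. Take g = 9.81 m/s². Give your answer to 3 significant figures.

At the top it is momentarily at rest, so all KE converts to PE: ½mv² = mgh
v = √(2gh) = √(2 × 9.81 × 29.0) = 23.85 m/s

v = 23.9 m/s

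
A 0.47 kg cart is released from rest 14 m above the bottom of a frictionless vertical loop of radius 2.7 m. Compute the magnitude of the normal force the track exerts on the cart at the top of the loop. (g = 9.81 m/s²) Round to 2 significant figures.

N = 25 N

Energy from release to top (height 2r): mgh = ½mv_top² + mg(2r)
v_top² = 2g(h − 2r) = 2(9.81)(14 − 5.400) = 168.73 m²/s²
At the top, both N and weight point toward the centre: N + mg = mv_top²/r
N = m(v_top²/r − g) = 0.47(168.73/2.7 − 9.81) = 24.76 N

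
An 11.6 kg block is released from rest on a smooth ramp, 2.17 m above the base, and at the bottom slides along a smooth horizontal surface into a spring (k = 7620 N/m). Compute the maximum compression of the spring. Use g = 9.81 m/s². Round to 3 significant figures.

Energy conservation (no friction) from release to max compression: mgh = ½kx²
x = √(2mgh/k) = √(2 × 11.6 × 9.81 × 2.17 / 7620) = 0.2546 m

x = 0.255 m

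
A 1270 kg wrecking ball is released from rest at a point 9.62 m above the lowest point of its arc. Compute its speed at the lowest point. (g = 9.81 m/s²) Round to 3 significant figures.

v = 13.7 m/s

By conservation of mechanical energy, mgh = ½mv²
v = √(2gh) = √(2 × 9.81 × 9.62) = √188.74 = 13.74 m/s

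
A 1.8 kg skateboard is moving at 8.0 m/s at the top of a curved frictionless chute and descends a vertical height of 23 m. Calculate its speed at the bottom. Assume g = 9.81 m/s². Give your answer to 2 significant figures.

By conservation of mechanical energy, ½mv₀² + mgh = ½mv²
v² = v₀² + 2gh = (8.0)² + 2(9.81)(23) = 515.26
v = √515.26 = 22.70 m/s

v = 23 m/s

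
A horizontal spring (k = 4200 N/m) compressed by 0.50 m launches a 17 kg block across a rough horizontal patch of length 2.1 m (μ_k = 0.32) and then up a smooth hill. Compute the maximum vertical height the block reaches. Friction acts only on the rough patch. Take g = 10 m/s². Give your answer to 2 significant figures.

h = 2.4 m

Spring energy: E₀ = ½kx² = ½(4200)(0.50)² = 525.00 J
Friction: W_f = μ_k mg d = (0.32)(17)(10)(2.1) = 114.2 J
Energy at base of ramp: E = 525.00 − 114.2 = 410.76 J
At max height all remaining energy is PE: mgh = E ⇒ h = E/(mg) = 410.76/(17 × 10) = 2.416 m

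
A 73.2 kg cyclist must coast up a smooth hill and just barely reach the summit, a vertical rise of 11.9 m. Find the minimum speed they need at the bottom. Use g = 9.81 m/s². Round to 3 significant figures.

v = 15.3 m/s

At the top they are momentarily at rest, so all KE converts to PE: ½mv² = mgh
v = √(2gh) = √(2 × 9.81 × 11.9) = 15.28 m/s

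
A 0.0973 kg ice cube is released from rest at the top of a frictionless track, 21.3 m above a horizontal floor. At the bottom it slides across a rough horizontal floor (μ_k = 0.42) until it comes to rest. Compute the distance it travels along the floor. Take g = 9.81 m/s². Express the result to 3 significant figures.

d = 50.7 m

Energy bookkeeping (friction removes W_f = μ_k N d):
At rest all PE has been dissipated by friction: mgh = μ_k m g d
d = h/μ_k = 21.3/0.42 = 50.71 m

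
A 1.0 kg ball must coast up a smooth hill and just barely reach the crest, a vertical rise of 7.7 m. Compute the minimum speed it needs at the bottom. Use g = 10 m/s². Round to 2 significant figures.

v = 12 m/s

At the top it is momentarily at rest, so all KE converts to PE: ½mv² = mgh
v = √(2gh) = √(2 × 10 × 7.7) = 12.41 m/s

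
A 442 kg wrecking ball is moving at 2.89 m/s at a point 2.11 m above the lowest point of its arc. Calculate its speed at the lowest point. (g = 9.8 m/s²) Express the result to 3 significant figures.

Equating total energy at the two states: ½mv₀² + mgh = ½mv²
The mass cancels from both sides.
v² = v₀² + 2gh = (2.89)² + 2(9.8)(2.11) = 49.708
v = √49.708 = 7.050 m/s

v = 7.05 m/s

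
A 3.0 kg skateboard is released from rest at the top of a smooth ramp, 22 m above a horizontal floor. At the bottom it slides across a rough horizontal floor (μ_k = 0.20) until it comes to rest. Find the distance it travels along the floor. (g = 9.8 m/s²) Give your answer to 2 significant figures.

d = 110 m

Applying the work–energy principle:
At rest all PE has been dissipated by friction: mgh = μ_k m g d
d = h/μ_k = 22/0.20 = 110.0 m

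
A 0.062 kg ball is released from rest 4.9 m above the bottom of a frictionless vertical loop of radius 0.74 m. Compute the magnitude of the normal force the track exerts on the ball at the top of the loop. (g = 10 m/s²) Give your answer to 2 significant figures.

N = 5.1 N

Energy from release to top (height 2r): mgh = ½mv_top² + mg(2r)
v_top² = 2g(h − 2r) = 2(10)(4.9 − 1.480) = 68.400 m²/s²
At the top, both N and weight point toward the centre: N + mg = mv_top²/r
N = m(v_top²/r − g) = 0.062(68.400/0.74 − 10) = 5.111 N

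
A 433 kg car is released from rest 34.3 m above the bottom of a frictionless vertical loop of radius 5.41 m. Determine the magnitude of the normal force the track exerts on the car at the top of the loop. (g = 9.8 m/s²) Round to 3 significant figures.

N = 32600 N

Energy from release to top (height 2r): mgh = ½mv_top² + mg(2r)
v_top² = 2g(h − 2r) = 2(9.8)(34.3 − 10.82) = 460.21 m²/s²
At the top, both N and weight point toward the centre: N + mg = mv_top²/r
N = m(v_top²/r − g) = 433(460.21/5.41 − 9.8) = 32590 N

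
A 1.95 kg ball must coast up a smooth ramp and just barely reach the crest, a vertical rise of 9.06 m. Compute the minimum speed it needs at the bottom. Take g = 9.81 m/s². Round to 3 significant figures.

v = 13.3 m/s

At the top it is momentarily at rest, so all KE converts to PE: ½mv² = mgh
v = √(2gh) = √(2 × 9.81 × 9.06) = 13.33 m/s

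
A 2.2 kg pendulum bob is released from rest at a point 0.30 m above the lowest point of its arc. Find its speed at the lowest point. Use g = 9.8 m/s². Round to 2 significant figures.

Mechanical energy is conserved (no friction): mgh = ½mv²
v = √(2gh) = √(2 × 9.8 × 0.30) = √5.8800 = 2.425 m/s

v = 2.4 m/s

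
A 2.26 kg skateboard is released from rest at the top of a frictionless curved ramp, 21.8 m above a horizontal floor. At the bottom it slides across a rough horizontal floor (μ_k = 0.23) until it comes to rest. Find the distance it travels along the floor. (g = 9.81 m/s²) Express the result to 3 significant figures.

Energy bookkeeping (friction removes W_f = μ_k N d):
At rest all PE has been dissipated by friction: mgh = μ_k m g d
d = h/μ_k = 21.8/0.23 = 94.78 m

d = 94.8 m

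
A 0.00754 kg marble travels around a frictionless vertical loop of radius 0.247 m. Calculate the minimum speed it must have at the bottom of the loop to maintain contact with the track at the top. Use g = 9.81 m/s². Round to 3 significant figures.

At the top: mg = mv_top²/r ⇒ v_top² = gr = 2.423 m²/s²
Energy from bottom to top (height 2r): ½mv_bot² = ½mv_top² + mg(2r)
v_bot² = gr + 4gr = 5gr = 12.12
v_bot = √(5gr) = 3.481 m/s

v = 3.48 m/s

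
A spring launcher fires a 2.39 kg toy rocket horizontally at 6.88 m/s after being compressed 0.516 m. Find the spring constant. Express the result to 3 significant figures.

k = 425 N/m

½kx² = ½mv²
k = mv²/x² = (2.39)(6.88)²/(0.516)² = 424.9 N/m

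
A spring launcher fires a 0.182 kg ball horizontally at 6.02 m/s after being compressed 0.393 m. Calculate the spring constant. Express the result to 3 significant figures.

k = 42.7 N/m

½kx² = ½mv²
k = mv²/x² = (0.182)(6.02)²/(0.393)² = 42.71 N/m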